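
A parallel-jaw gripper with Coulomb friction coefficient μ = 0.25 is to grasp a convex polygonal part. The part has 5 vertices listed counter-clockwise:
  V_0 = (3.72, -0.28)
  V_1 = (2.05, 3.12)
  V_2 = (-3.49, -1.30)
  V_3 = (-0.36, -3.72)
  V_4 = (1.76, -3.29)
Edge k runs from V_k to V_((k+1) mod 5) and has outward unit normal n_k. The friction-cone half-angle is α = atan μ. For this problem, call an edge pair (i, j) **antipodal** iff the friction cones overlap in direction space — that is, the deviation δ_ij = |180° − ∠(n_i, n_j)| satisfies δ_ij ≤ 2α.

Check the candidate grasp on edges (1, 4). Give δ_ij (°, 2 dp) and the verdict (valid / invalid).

α = atan 0.25 = 14.04°;  2α = 28.07°
edge 1: e_1 = (-5.54, -4.42);  n_1 = (-0.6237, +0.7817)
edge 4: e_4 = (+1.96, +3.01);  n_4 = (+0.8380, -0.5457)
∠(n_1, n_4) = 161.65°
δ = |180° − 161.65°| = 18.35°
18.35° ≤ 2α = 28.07°  →  valid

δ = 18.35°, valid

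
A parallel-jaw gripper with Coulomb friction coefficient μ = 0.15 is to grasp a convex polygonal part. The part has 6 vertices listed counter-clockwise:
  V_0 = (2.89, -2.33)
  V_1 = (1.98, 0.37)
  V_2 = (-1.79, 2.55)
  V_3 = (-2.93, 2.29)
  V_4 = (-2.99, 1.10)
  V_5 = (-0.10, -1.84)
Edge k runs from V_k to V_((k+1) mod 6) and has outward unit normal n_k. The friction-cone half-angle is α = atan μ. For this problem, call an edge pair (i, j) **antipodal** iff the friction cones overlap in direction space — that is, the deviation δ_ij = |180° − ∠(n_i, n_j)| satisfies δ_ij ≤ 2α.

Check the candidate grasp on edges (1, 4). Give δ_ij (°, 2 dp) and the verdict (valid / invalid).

α = atan 0.15 = 8.53°;  2α = 17.06°
edge 1: e_1 = (-3.77, +2.18);  n_1 = (+0.5006, +0.8657)
edge 4: e_4 = (+2.89, -2.94);  n_4 = (-0.7131, -0.7010)
∠(n_1, n_4) = 164.55°
δ = |180° − 164.55°| = 15.45°
15.45° ≤ 2α = 17.06°  →  valid

δ = 15.45°, valid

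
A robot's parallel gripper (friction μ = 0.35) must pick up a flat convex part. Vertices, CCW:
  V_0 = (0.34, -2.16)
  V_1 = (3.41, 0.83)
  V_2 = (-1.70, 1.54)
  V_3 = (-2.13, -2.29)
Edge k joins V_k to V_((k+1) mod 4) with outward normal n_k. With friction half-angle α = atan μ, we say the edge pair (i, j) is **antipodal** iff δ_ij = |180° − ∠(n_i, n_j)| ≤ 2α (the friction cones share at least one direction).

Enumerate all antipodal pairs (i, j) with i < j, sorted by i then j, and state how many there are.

count = 1; pairs: (1,3)

α = atan 0.35 = 19.29°;  2α = 38.58°
n_0 = (+0.6977, -0.7164)
n_1 = (+0.1376, +0.9905)
n_2 = (-0.9938, +0.1116)
n_3 = (+0.0526, -0.9986)
  (0,1): δ = 52.15°  ·
  (0,2): δ = 39.35°  ·
  (0,3): δ = 138.77°  ·
  (1,2): δ = 88.50°  ·
  (1,3): δ = 10.92°  ✓
  (2,3): δ = 80.58°  ·
antipodal pairs: 1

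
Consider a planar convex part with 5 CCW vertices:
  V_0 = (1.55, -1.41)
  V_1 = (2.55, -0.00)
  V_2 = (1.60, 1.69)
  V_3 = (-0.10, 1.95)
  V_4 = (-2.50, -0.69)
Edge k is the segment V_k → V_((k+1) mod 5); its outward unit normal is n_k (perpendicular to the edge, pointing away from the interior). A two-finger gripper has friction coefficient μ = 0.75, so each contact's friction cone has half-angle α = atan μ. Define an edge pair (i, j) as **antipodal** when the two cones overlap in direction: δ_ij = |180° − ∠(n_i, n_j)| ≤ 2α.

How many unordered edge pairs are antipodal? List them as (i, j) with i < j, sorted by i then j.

α = atan 0.75 = 36.87°;  2α = 73.74°
n_0 = (+0.8157, -0.5785)
n_1 = (+0.8717, +0.4900)
n_2 = (+0.1512, +0.9885)
n_3 = (-0.7399, +0.6727)
n_4 = (-0.1750, -0.9846)
  (0,1): δ = 115.31°  ·
  (0,2): δ = 63.35°  ✓
  (0,3): δ = 6.93°  ✓
  (0,4): δ = 115.26°  ·
  (1,2): δ = 128.04°  ·
  (1,3): δ = 71.62°  ✓
  (1,4): δ = 50.58°  ✓
  (2,3): δ = 123.58°  ·
  (2,4): δ = 1.39°  ✓
  (3,4): δ = 57.81°  ✓
antipodal pairs: 6

count = 6; pairs: (0,2), (0,3), (1,3), (1,4), (2,4), (3,4)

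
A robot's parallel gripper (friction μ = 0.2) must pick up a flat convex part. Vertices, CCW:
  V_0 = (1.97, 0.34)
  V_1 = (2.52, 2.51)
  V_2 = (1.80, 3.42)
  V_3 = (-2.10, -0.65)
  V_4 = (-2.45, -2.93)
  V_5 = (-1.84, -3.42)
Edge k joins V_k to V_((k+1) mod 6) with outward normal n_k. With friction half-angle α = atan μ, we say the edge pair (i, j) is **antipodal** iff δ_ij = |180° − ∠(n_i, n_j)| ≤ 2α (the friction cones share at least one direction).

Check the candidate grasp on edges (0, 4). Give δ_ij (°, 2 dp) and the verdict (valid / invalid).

α = atan 0.2 = 11.31°;  2α = 22.62°
edge 0: e_0 = (+0.55, +2.17);  n_0 = (+0.9693, -0.2457)
edge 4: e_4 = (+0.61, -0.49);  n_4 = (-0.6263, -0.7796)
∠(n_0, n_4) = 114.55°
δ = |180° − 114.55°| = 65.45°
65.45° > 2α = 22.62°  →  invalid

δ = 65.45°, invalid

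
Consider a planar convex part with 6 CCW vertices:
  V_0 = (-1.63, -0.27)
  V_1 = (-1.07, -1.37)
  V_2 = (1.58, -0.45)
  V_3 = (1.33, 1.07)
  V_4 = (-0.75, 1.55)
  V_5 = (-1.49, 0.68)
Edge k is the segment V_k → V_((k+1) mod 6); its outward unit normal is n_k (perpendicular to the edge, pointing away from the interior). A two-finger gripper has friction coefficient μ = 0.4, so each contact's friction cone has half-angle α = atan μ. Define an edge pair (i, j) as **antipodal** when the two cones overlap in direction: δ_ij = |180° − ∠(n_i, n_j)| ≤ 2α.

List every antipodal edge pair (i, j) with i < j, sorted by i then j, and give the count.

α = atan 0.4 = 21.80°;  2α = 43.60°
n_0 = (-0.8912, -0.4537)
n_1 = (+0.3280, -0.9447)
n_2 = (+0.9867, +0.1623)
n_3 = (+0.2249, +0.9744)
n_4 = (-0.7617, +0.6479)
n_5 = (-0.9893, +0.1458)
  (0,1): δ = 97.83°  ·
  (0,2): δ = 17.64°  ✓
  (0,3): δ = 50.03°  ·
  (0,4): δ = 112.64°  ·
  (0,5): δ = 144.64°  ·
  (1,2): δ = 99.81°  ·
  (1,3): δ = 32.14°  ✓
  (1,4): δ = 30.47°  ✓
  (1,5): δ = 62.47°  ·
  (2,3): δ = 112.33°  ·
  (2,4): δ = 49.72°  ·
  (2,5): δ = 17.72°  ✓
  (3,4): δ = 117.39°  ·
  (3,5): δ = 85.39°  ·
  (4,5): δ = 148.00°  ·
antipodal pairs: 4

count = 4; pairs: (0,2), (1,3), (1,4), (2,5)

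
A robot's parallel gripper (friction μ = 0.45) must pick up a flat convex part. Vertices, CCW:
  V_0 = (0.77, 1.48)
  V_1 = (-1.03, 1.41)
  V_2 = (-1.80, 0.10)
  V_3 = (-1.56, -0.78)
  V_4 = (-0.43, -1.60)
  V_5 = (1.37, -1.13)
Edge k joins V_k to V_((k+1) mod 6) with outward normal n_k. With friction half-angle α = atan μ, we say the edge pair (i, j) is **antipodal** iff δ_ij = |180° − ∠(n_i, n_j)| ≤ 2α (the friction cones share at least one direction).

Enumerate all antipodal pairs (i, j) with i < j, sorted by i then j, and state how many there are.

α = atan 0.45 = 24.23°;  2α = 48.46°
n_0 = (-0.0389, +0.9992)
n_1 = (-0.8621, +0.5067)
n_2 = (-0.9648, -0.2631)
n_3 = (-0.5873, -0.8094)
n_4 = (+0.2526, -0.9676)
n_5 = (+0.9746, +0.2240)
  (0,1): δ = 122.67°  ·
  (0,2): δ = 76.97°  ·
  (0,3): δ = 38.19°  ✓
  (0,4): δ = 12.41°  ✓
  (0,5): δ = 100.72°  ·
  (1,2): δ = 134.30°  ·
  (1,3): δ = 95.52°  ·
  (1,4): δ = 44.92°  ✓
  (1,5): δ = 43.39°  ✓
  (2,3): δ = 141.22°  ·
  (2,4): δ = 90.62°  ·
  (2,5): δ = 2.31°  ✓
  (3,4): δ = 129.40°  ·
  (3,5): δ = 41.09°  ✓
  (4,5): δ = 91.69°  ·
antipodal pairs: 6

count = 6; pairs: (0,3), (0,4), (1,4), (1,5), (2,5), (3,5)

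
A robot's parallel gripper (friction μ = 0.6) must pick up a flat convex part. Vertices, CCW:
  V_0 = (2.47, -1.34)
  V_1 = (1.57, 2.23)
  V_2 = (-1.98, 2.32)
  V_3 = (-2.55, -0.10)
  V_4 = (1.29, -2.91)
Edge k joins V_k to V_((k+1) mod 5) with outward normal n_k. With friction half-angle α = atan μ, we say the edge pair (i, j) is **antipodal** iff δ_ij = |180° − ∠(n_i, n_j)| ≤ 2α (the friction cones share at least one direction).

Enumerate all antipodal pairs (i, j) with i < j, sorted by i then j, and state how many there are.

α = atan 0.6 = 30.96°;  2α = 61.93°
n_0 = (+0.9697, +0.2445)
n_1 = (+0.0253, +0.9997)
n_2 = (-0.9734, +0.2293)
n_3 = (-0.5905, -0.8070)
n_4 = (+0.7994, -0.6008)
  (0,1): δ = 105.60°  ·
  (0,2): δ = 27.40°  ✓
  (0,3): δ = 39.65°  ✓
  (0,4): δ = 128.92°  ·
  (1,2): δ = 101.80°  ·
  (1,3): δ = 34.74°  ✓
  (1,4): δ = 54.52°  ✓
  (2,3): δ = 112.94°  ·
  (2,4): δ = 23.67°  ✓
  (3,4): δ = 90.73°  ·
antipodal pairs: 5

count = 5; pairs: (0,2), (0,3), (1,3), (1,4), (2,4)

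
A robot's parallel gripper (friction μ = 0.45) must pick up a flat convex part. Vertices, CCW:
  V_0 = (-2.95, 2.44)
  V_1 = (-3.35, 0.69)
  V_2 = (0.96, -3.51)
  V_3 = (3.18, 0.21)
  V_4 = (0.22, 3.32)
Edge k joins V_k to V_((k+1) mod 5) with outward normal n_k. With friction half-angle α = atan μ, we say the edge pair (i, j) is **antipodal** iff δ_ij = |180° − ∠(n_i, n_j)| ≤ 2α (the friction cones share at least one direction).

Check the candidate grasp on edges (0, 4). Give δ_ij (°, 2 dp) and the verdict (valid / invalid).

δ = 118.39°, invalid

α = atan 0.45 = 24.23°;  2α = 48.46°
edge 0: e_0 = (-0.40, -1.75);  n_0 = (-0.9749, +0.2228)
edge 4: e_4 = (-3.17, -0.88);  n_4 = (-0.2675, +0.9636)
∠(n_0, n_4) = 61.61°
δ = |180° − 61.61°| = 118.39°
118.39° > 2α = 48.46°  →  invalid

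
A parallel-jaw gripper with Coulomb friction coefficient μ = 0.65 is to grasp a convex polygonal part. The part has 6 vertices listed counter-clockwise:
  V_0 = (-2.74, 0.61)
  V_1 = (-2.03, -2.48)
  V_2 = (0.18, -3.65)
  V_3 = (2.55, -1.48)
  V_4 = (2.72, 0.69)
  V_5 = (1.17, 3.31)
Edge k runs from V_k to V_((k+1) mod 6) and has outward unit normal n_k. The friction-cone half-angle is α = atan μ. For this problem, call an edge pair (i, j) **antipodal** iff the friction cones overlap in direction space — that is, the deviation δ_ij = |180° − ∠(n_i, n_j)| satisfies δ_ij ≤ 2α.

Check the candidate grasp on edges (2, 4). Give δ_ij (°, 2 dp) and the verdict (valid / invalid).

δ = 101.87°, invalid

α = atan 0.65 = 33.02°;  2α = 66.05°
edge 2: e_2 = (+2.37, +2.17);  n_2 = (+0.6753, -0.7375)
edge 4: e_4 = (-1.55, +2.62);  n_4 = (+0.8607, +0.5092)
∠(n_2, n_4) = 78.13°
δ = |180° − 78.13°| = 101.87°
101.87° > 2α = 66.05°  →  invalid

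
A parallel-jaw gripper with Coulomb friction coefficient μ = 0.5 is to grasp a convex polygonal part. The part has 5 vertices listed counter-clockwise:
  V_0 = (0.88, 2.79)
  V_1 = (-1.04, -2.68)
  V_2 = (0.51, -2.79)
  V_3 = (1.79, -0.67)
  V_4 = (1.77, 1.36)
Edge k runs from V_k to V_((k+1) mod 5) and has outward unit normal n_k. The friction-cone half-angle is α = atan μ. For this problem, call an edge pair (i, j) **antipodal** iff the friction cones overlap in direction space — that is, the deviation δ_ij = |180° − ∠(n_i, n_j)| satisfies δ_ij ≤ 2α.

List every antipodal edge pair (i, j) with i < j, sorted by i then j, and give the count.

count = 3; pairs: (0,2), (0,3), (0,4)

α = atan 0.5 = 26.57°;  2α = 53.13°
n_0 = (-0.9436, +0.3312)
n_1 = (-0.0708, -0.9975)
n_2 = (+0.8561, -0.5169)
n_3 = (+1.0000, +0.0099)
n_4 = (+0.8490, +0.5284)
  (0,1): δ = 74.72°  ·
  (0,2): δ = 11.78°  ✓
  (0,3): δ = 19.91°  ✓
  (0,4): δ = 51.24°  ✓
  (1,2): δ = 117.06°  ·
  (1,3): δ = 85.38°  ·
  (1,4): δ = 54.04°  ·
  (2,3): δ = 148.31°  ·
  (2,4): δ = 116.98°  ·
  (3,4): δ = 148.67°  ·
antipodal pairs: 3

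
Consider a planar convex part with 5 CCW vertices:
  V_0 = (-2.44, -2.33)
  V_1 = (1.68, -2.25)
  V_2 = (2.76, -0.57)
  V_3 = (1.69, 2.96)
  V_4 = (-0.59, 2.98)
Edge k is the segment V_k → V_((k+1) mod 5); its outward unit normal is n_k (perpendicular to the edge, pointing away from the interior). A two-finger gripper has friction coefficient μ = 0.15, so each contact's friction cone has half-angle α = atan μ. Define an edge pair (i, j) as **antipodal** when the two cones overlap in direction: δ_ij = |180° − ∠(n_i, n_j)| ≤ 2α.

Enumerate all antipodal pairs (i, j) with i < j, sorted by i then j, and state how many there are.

count = 2; pairs: (0,3), (1,4)

α = atan 0.15 = 8.53°;  2α = 17.06°
n_0 = (+0.0194, -0.9998)
n_1 = (+0.8412, -0.5408)
n_2 = (+0.9570, +0.2901)
n_3 = (+0.0088, +1.0000)
n_4 = (-0.9443, +0.3290)
  (0,1): δ = 123.85°  ·
  (0,2): δ = 74.25°  ·
  (0,3): δ = 1.61°  ✓
  (0,4): δ = 69.68°  ·
  (1,2): δ = 130.40°  ·
  (1,3): δ = 57.77°  ·
  (1,4): δ = 13.53°  ✓
  (2,3): δ = 107.37°  ·
  (2,4): δ = 36.07°  ·
  (3,4): δ = 108.71°  ·
antipodal pairs: 2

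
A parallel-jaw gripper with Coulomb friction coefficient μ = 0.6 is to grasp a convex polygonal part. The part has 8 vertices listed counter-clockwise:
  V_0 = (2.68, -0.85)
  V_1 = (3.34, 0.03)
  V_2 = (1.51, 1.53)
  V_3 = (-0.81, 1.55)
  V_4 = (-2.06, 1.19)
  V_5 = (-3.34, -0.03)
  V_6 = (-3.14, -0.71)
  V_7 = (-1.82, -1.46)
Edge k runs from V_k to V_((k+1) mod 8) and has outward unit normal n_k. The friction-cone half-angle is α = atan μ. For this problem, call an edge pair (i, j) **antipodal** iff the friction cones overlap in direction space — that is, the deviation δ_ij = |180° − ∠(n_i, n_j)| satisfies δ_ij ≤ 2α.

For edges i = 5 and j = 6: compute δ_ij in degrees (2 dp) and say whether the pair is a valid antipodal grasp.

α = atan 0.6 = 30.96°;  2α = 61.93°
edge 5: e_5 = (+0.20, -0.68);  n_5 = (-0.9594, -0.2822)
edge 6: e_6 = (+1.32, -0.75);  n_6 = (-0.4940, -0.8695)
∠(n_5, n_6) = 44.01°
δ = |180° − 44.01°| = 135.99°
135.99° > 2α = 61.93°  →  invalid

δ = 135.99°, invalid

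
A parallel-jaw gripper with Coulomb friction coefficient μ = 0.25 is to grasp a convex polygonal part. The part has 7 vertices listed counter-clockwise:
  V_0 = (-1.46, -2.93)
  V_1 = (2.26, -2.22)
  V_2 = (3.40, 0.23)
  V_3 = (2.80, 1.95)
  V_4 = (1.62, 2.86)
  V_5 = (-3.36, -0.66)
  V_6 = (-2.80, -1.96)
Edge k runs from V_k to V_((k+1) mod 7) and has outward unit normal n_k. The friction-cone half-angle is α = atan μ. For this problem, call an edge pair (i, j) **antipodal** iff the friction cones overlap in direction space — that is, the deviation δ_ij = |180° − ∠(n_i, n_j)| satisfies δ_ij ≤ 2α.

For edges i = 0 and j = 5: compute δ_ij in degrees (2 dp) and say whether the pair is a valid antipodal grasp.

δ = 102.50°, invalid

α = atan 0.25 = 14.04°;  2α = 28.07°
edge 0: e_0 = (+3.72, +0.71);  n_0 = (+0.1875, -0.9823)
edge 5: e_5 = (+0.56, -1.30);  n_5 = (-0.9184, -0.3956)
∠(n_0, n_5) = 77.50°
δ = |180° − 77.50°| = 102.50°
102.50° > 2α = 28.07°  →  invalid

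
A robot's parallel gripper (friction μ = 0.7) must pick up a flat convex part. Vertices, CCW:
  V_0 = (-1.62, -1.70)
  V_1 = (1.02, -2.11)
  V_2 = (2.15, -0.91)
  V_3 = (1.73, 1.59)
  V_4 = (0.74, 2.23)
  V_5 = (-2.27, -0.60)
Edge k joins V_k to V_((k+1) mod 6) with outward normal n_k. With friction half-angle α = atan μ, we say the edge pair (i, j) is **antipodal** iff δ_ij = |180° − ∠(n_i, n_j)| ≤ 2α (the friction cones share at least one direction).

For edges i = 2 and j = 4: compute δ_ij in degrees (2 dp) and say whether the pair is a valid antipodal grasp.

δ = 56.30°, valid

α = atan 0.7 = 34.99°;  2α = 69.98°
edge 2: e_2 = (-0.42, +2.50);  n_2 = (+0.9862, +0.1657)
edge 4: e_4 = (-3.01, -2.83);  n_4 = (-0.6850, +0.7286)
∠(n_2, n_4) = 123.70°
δ = |180° − 123.70°| = 56.30°
56.30° ≤ 2α = 69.98°  →  valid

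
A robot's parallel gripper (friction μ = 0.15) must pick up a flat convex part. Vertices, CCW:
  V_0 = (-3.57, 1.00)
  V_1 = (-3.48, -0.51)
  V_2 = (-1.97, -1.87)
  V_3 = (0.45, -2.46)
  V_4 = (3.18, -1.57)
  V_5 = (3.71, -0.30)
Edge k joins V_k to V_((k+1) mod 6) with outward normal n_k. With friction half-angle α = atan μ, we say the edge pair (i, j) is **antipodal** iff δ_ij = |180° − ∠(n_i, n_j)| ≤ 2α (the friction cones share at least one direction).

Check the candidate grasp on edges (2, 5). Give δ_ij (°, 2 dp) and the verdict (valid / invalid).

δ = 3.58°, valid

α = atan 0.15 = 8.53°;  2α = 17.06°
edge 2: e_2 = (+2.42, -0.59);  n_2 = (-0.2369, -0.9715)
edge 5: e_5 = (-7.28, +1.30);  n_5 = (+0.1758, +0.9844)
∠(n_2, n_5) = 176.42°
δ = |180° − 176.42°| = 3.58°
3.58° ≤ 2α = 17.06°  →  valid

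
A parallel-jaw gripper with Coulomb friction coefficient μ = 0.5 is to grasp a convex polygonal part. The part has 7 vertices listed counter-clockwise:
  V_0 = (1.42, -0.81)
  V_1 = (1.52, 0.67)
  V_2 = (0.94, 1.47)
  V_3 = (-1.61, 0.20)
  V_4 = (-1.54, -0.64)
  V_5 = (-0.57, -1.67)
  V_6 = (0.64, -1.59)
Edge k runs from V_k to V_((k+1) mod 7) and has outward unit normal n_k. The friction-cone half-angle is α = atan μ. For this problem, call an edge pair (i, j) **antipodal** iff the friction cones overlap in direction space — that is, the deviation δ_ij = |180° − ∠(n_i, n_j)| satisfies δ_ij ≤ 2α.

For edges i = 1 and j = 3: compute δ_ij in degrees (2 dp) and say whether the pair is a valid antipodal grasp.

δ = 31.18°, valid

α = atan 0.5 = 26.57°;  2α = 53.13°
edge 1: e_1 = (-0.58, +0.80);  n_1 = (+0.8096, +0.5870)
edge 3: e_3 = (+0.07, -0.84);  n_3 = (-0.9965, -0.0830)
∠(n_1, n_3) = 148.82°
δ = |180° − 148.82°| = 31.18°
31.18° ≤ 2α = 53.13°  →  valid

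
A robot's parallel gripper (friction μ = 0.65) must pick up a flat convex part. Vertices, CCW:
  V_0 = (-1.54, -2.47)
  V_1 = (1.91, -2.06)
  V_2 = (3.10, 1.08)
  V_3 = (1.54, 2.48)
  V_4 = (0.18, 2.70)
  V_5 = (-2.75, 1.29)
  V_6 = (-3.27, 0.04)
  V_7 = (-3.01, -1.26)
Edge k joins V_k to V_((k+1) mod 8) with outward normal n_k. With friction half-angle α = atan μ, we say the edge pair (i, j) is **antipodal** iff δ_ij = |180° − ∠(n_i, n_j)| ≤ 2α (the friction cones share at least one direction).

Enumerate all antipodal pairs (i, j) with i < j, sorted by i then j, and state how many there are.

count = 11; pairs: (0,2), (0,3), (0,4), (0,5), (1,4), (1,5), (1,6), (2,6), (2,7), (3,7), (4,7)

α = atan 0.65 = 33.02°;  2α = 66.05°
n_0 = (+0.1180, -0.9930)
n_1 = (+0.9351, -0.3544)
n_2 = (+0.6679, +0.7442)
n_3 = (+0.1597, +0.9872)
n_4 = (-0.4336, +0.9011)
n_5 = (-0.9233, +0.3841)
n_6 = (-0.9806, -0.1961)
n_7 = (-0.6355, -0.7721)
  (0,1): δ = 117.53°  ·
  (0,2): δ = 48.68°  ✓
  (0,3): δ = 15.97°  ✓
  (0,4): δ = 18.92°  ✓
  (0,5): δ = 60.64°  ✓
  (0,6): δ = 94.53°  ·
  (0,7): δ = 133.76°  ·
  (1,2): δ = 111.15°  ·
  (1,3): δ = 78.43°  ·
  (1,4): δ = 43.55°  ✓
  (1,5): δ = 1.83°  ✓
  (1,6): δ = 32.07°  ✓
  (1,7): δ = 71.30°  ·
  (2,3): δ = 147.28°  ·
  (2,4): δ = 112.40°  ·
  (2,5): δ = 70.68°  ·
  (2,6): δ = 36.78°  ✓
  (2,7): δ = 2.45°  ✓
  (3,4): δ = 145.11°  ·
  (3,5): δ = 103.40°  ·
  (3,6): δ = 69.50°  ·
  (3,7): δ = 30.27°  ✓
  (4,5): δ = 138.29°  ·
  (4,6): δ = 104.39°  ·
  (4,7): δ = 65.16°  ✓
  (5,6): δ = 146.10°  ·
  (5,7): δ = 106.87°  ·
  (6,7): δ = 140.77°  ·
antipodal pairs: 11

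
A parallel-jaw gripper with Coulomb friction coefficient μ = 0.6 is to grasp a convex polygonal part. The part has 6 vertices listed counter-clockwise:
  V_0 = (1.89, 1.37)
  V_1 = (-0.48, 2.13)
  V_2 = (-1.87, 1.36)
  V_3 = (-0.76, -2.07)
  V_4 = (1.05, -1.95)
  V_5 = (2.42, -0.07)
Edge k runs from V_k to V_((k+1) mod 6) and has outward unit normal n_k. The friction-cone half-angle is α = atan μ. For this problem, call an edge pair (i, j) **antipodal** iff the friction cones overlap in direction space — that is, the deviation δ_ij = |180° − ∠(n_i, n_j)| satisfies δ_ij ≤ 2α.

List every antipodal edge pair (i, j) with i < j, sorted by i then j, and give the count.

count = 6; pairs: (0,2), (0,3), (1,3), (1,4), (2,4), (2,5)

α = atan 0.6 = 30.96°;  2α = 61.93°
n_0 = (+0.3054, +0.9522)
n_1 = (-0.4846, +0.8748)
n_2 = (-0.9514, -0.3079)
n_3 = (+0.0662, -0.9978)
n_4 = (+0.8082, -0.5889)
n_5 = (+0.9385, +0.3454)
  (0,1): δ = 133.24°  ·
  (0,2): δ = 54.29°  ✓
  (0,3): δ = 21.57°  ✓
  (0,4): δ = 71.70°  ·
  (0,5): δ = 127.99°  ·
  (1,2): δ = 101.05°  ·
  (1,3): δ = 25.19°  ✓
  (1,4): δ = 24.93°  ✓
  (1,5): δ = 81.22°  ·
  (2,3): δ = 104.14°  ·
  (2,4): δ = 54.01°  ✓
  (2,5): δ = 2.27°  ✓
  (3,4): δ = 129.87°  ·
  (3,5): δ = 73.59°  ·
  (4,5): δ = 123.71°  ·
antipodal pairs: 6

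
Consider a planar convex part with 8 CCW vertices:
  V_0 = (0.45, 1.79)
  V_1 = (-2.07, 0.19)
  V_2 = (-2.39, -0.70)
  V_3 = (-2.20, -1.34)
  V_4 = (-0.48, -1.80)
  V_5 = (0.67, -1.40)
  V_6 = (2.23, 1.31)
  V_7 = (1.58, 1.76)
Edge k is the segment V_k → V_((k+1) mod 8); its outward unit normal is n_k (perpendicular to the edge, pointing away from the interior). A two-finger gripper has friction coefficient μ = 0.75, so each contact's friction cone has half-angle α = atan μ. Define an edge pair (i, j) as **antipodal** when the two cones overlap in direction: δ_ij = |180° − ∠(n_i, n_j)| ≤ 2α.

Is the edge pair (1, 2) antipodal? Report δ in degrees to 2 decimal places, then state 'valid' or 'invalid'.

δ = 143.69°, invalid

α = atan 0.75 = 36.87°;  2α = 73.74°
edge 1: e_1 = (-0.32, -0.89);  n_1 = (-0.9410, +0.3383)
edge 2: e_2 = (+0.19, -0.64);  n_2 = (-0.9586, -0.2846)
∠(n_1, n_2) = 36.31°
δ = |180° − 36.31°| = 143.69°
143.69° > 2α = 73.74°  →  invalid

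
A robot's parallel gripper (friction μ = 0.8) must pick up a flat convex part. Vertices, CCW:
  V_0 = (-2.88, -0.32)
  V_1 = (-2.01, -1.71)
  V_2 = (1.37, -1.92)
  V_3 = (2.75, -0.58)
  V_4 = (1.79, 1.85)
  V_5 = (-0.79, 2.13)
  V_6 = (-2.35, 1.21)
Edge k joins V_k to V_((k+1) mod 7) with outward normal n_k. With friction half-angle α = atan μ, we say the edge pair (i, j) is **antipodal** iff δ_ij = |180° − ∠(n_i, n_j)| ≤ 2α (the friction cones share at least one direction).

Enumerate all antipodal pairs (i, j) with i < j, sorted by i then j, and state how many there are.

count = 10; pairs: (0,3), (0,4), (1,3), (1,4), (1,5), (1,6), (2,4), (2,5), (2,6), (3,6)

α = atan 0.8 = 38.66°;  2α = 77.32°
n_0 = (-0.8477, -0.5305)
n_1 = (-0.0620, -0.9981)
n_2 = (+0.6966, -0.7174)
n_3 = (+0.9301, +0.3674)
n_4 = (+0.1079, +0.9942)
n_5 = (-0.5080, +0.8614)
n_6 = (-0.9449, +0.3273)
  (0,1): δ = 125.60°  ·
  (0,2): δ = 77.88°  ·
  (0,3): δ = 10.49°  ✓
  (0,4): δ = 51.76°  ✓
  (0,5): δ = 88.49°  ·
  (0,6): δ = 128.85°  ·
  (1,2): δ = 132.29°  ·
  (1,3): δ = 64.89°  ✓
  (1,4): δ = 2.64°  ✓
  (1,5): δ = 34.08°  ✓
  (1,6): δ = 74.45°  ✓
  (2,3): δ = 112.60°  ·
  (2,4): δ = 50.35°  ✓
  (2,5): δ = 13.63°  ✓
  (2,6): δ = 26.74°  ✓
  (3,4): δ = 117.75°  ·
  (3,5): δ = 81.03°  ·
  (3,6): δ = 40.66°  ✓
  (4,5): δ = 143.28°  ·
  (4,6): δ = 102.91°  ·
  (5,6): δ = 139.64°  ·
antipodal pairs: 10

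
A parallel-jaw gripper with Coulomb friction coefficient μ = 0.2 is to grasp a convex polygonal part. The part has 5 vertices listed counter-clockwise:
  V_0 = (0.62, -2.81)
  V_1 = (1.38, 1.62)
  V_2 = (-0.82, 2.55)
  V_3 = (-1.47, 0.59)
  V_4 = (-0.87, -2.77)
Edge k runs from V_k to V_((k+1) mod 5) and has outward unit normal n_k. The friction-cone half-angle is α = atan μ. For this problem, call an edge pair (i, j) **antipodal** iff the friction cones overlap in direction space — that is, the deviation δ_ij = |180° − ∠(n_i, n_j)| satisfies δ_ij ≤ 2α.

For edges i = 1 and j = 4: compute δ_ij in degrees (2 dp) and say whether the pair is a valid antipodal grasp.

δ = 21.38°, valid

α = atan 0.2 = 11.31°;  2α = 22.62°
edge 1: e_1 = (-2.20, +0.93);  n_1 = (+0.3894, +0.9211)
edge 4: e_4 = (+1.49, -0.04);  n_4 = (-0.0268, -0.9996)
∠(n_1, n_4) = 158.62°
δ = |180° − 158.62°| = 21.38°
21.38° ≤ 2α = 22.62°  →  valid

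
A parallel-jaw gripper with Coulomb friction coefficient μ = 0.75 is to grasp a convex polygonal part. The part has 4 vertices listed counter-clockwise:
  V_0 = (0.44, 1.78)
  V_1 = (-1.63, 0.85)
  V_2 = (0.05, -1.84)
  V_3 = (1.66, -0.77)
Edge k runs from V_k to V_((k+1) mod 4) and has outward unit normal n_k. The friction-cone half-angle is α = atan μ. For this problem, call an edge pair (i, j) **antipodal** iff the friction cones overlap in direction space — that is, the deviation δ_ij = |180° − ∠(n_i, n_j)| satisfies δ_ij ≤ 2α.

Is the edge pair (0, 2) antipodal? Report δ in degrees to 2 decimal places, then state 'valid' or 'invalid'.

δ = 9.41°, valid

α = atan 0.75 = 36.87°;  2α = 73.74°
edge 0: e_0 = (-2.07, -0.93);  n_0 = (-0.4098, +0.9122)
edge 2: e_2 = (+1.61, +1.07);  n_2 = (+0.5535, -0.8328)
∠(n_0, n_2) = 170.59°
δ = |180° − 170.59°| = 9.41°
9.41° ≤ 2α = 73.74°  →  valid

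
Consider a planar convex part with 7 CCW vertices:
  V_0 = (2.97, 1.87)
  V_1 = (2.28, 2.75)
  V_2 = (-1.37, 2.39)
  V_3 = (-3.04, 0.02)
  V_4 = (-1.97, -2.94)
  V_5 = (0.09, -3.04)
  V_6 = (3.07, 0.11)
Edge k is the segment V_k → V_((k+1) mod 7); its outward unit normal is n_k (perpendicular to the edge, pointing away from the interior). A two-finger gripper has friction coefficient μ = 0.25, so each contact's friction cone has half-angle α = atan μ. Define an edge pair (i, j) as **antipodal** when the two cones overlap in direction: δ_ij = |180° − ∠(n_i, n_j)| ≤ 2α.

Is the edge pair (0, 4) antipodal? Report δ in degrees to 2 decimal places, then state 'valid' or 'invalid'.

δ = 49.12°, invalid

α = atan 0.25 = 14.04°;  2α = 28.07°
edge 0: e_0 = (-0.69, +0.88);  n_0 = (+0.7869, +0.6170)
edge 4: e_4 = (+2.06, -0.10);  n_4 = (-0.0485, -0.9988)
∠(n_0, n_4) = 130.88°
δ = |180° − 130.88°| = 49.12°
49.12° > 2α = 28.07°  →  invalid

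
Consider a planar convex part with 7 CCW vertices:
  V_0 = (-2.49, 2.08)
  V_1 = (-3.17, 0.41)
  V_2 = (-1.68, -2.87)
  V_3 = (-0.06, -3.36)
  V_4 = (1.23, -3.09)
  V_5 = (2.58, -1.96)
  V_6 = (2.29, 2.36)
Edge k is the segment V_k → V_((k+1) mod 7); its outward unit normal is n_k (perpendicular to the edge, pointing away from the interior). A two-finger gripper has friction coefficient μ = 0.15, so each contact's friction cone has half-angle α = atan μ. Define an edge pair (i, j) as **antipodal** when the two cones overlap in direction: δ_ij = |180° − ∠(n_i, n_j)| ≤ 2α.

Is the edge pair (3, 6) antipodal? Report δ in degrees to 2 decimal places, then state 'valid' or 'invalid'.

δ = 8.47°, valid

α = atan 0.15 = 8.53°;  2α = 17.06°
edge 3: e_3 = (+1.29, +0.27);  n_3 = (+0.2049, -0.9788)
edge 6: e_6 = (-4.78, -0.28);  n_6 = (-0.0585, +0.9983)
∠(n_3, n_6) = 171.53°
δ = |180° − 171.53°| = 8.47°
8.47° ≤ 2α = 17.06°  →  valid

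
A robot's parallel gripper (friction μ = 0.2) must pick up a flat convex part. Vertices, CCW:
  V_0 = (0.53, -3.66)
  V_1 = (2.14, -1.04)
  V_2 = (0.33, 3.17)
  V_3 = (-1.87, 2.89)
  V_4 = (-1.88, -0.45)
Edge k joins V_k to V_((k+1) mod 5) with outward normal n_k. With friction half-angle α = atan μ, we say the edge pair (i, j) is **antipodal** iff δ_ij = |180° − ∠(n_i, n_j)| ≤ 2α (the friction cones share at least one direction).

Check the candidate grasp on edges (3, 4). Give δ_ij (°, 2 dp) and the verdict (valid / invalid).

α = atan 0.2 = 11.31°;  2α = 22.62°
edge 3: e_3 = (-0.01, -3.34);  n_3 = (-1.0000, +0.0030)
edge 4: e_4 = (+2.41, -3.21);  n_4 = (-0.7997, -0.6004)
∠(n_3, n_4) = 37.07°
δ = |180° − 37.07°| = 142.93°
142.93° > 2α = 22.62°  →  invalid

δ = 142.93°, invalid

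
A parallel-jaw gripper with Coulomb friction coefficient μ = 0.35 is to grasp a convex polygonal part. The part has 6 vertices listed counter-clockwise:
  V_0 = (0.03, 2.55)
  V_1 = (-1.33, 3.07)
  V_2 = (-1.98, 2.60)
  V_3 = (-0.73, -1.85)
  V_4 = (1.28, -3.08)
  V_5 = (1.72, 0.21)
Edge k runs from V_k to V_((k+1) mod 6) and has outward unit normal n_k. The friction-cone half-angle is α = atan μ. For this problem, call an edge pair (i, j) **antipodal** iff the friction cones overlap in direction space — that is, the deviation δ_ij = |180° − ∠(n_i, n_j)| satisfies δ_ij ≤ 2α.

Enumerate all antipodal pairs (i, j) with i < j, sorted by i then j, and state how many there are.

count = 4; pairs: (0,3), (2,4), (2,5), (3,5)

α = atan 0.35 = 19.29°;  2α = 38.58°
n_0 = (+0.3571, +0.9341)
n_1 = (-0.5859, +0.8104)
n_2 = (-0.9627, -0.2704)
n_3 = (-0.5220, -0.8530)
n_4 = (+0.9912, -0.1326)
n_5 = (+0.8107, +0.5855)
  (0,1): δ = 123.21°  ·
  (0,2): δ = 53.39°  ·
  (0,3): δ = 10.54°  ✓
  (0,4): δ = 103.31°  ·
  (0,5): δ = 146.76°  ·
  (1,2): δ = 110.18°  ·
  (1,3): δ = 67.33°  ·
  (1,4): δ = 46.51°  ·
  (1,5): δ = 89.97°  ·
  (2,3): δ = 137.15°  ·
  (2,4): δ = 23.31°  ✓
  (2,5): δ = 20.15°  ✓
  (3,4): δ = 66.15°  ·
  (3,5): δ = 22.70°  ✓
  (4,5): δ = 136.54°  ·
antipodal pairs: 4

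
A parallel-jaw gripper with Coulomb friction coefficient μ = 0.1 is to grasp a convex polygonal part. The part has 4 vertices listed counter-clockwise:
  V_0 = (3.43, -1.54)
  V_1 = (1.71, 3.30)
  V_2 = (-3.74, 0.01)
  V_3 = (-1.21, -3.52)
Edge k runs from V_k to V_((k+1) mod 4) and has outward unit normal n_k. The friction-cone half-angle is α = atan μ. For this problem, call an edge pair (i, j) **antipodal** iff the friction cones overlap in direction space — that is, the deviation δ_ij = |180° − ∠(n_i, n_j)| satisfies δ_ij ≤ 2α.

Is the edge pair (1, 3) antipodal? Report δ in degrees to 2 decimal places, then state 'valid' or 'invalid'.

δ = 8.01°, valid

α = atan 0.1 = 5.71°;  2α = 11.42°
edge 1: e_1 = (-5.45, -3.29);  n_1 = (-0.5168, +0.8561)
edge 3: e_3 = (+4.64, +1.98);  n_3 = (+0.3925, -0.9198)
∠(n_1, n_3) = 171.99°
δ = |180° − 171.99°| = 8.01°
8.01° ≤ 2α = 11.42°  →  valid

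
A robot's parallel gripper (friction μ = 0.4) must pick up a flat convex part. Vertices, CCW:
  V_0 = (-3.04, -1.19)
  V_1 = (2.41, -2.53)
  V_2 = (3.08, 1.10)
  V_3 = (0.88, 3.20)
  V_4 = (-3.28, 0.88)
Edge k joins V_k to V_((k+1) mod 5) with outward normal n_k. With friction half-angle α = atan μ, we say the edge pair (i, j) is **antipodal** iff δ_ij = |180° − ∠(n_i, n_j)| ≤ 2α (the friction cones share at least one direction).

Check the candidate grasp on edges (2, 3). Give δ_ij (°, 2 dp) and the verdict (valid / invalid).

α = atan 0.4 = 21.80°;  2α = 43.60°
edge 2: e_2 = (-2.20, +2.10);  n_2 = (+0.6905, +0.7234)
edge 3: e_3 = (-4.16, -2.32);  n_3 = (-0.4871, +0.8734)
∠(n_2, n_3) = 72.82°
δ = |180° − 72.82°| = 107.18°
107.18° > 2α = 43.60°  →  invalid

δ = 107.18°, invalid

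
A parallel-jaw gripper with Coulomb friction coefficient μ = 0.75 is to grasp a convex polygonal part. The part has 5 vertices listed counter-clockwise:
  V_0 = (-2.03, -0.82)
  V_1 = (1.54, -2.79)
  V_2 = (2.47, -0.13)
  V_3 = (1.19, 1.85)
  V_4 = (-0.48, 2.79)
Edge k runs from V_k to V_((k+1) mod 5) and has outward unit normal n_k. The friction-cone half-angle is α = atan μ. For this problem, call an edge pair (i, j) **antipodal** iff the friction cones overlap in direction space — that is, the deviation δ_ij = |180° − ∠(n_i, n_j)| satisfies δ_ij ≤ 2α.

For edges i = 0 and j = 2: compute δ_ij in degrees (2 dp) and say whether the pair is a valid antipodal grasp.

δ = 28.23°, valid

α = atan 0.75 = 36.87°;  2α = 73.74°
edge 0: e_0 = (+3.57, -1.97);  n_0 = (-0.4831, -0.8755)
edge 2: e_2 = (-1.28, +1.98);  n_2 = (+0.8398, +0.5429)
∠(n_0, n_2) = 151.77°
δ = |180° − 151.77°| = 28.23°
28.23° ≤ 2α = 73.74°  →  valid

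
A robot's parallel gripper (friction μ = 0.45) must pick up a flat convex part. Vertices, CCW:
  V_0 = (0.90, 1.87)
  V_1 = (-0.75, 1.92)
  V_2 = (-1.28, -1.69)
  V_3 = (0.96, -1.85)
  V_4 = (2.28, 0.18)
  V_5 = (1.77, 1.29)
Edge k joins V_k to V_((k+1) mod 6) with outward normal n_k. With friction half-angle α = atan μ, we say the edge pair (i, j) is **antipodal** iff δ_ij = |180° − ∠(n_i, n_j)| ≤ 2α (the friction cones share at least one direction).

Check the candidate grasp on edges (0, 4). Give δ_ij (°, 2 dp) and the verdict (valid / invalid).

δ = 116.41°, invalid

α = atan 0.45 = 24.23°;  2α = 48.46°
edge 0: e_0 = (-1.65, +0.05);  n_0 = (+0.0303, +0.9995)
edge 4: e_4 = (-0.51, +1.11);  n_4 = (+0.9087, +0.4175)
∠(n_0, n_4) = 63.59°
δ = |180° − 63.59°| = 116.41°
116.41° > 2α = 48.46°  →  invalid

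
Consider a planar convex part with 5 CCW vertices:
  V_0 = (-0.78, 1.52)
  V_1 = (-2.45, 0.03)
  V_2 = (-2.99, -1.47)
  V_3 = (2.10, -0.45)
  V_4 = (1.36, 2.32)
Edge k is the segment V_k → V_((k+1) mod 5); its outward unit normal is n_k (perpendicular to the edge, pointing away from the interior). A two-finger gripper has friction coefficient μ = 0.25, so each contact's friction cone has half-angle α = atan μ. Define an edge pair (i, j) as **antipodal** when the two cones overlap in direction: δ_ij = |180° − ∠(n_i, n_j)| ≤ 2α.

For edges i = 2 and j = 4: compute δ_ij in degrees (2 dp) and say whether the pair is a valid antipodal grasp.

δ = 9.17°, valid

α = atan 0.25 = 14.04°;  2α = 28.07°
edge 2: e_2 = (+5.09, +1.02);  n_2 = (+0.1965, -0.9805)
edge 4: e_4 = (-2.14, -0.80);  n_4 = (-0.3502, +0.9367)
∠(n_2, n_4) = 170.83°
δ = |180° − 170.83°| = 9.17°
9.17° ≤ 2α = 28.07°  →  valid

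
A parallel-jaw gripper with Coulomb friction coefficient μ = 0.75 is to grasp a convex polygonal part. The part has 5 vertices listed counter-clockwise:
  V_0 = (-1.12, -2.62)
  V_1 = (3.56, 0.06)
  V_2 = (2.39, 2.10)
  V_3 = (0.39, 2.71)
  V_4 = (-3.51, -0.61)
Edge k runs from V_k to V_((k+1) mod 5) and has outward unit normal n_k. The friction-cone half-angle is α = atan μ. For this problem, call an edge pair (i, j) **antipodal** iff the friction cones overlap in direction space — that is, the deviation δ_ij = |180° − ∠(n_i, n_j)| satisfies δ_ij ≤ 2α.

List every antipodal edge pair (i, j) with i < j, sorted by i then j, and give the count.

count = 4; pairs: (0,2), (0,3), (1,4), (2,4)

α = atan 0.75 = 36.87°;  2α = 73.74°
n_0 = (+0.4969, -0.8678)
n_1 = (+0.8675, +0.4975)
n_2 = (+0.2917, +0.9565)
n_3 = (-0.6482, +0.7615)
n_4 = (-0.6436, -0.7653)
  (0,1): δ = 89.96°  ·
  (0,2): δ = 46.76°  ✓
  (0,3): δ = 10.61°  ✓
  (0,4): δ = 110.14°  ·
  (1,2): δ = 136.80°  ·
  (1,3): δ = 79.43°  ·
  (1,4): δ = 20.10°  ✓
  (2,3): δ = 122.63°  ·
  (2,4): δ = 23.10°  ✓
  (3,4): δ = 80.47°  ·
antipodal pairs: 4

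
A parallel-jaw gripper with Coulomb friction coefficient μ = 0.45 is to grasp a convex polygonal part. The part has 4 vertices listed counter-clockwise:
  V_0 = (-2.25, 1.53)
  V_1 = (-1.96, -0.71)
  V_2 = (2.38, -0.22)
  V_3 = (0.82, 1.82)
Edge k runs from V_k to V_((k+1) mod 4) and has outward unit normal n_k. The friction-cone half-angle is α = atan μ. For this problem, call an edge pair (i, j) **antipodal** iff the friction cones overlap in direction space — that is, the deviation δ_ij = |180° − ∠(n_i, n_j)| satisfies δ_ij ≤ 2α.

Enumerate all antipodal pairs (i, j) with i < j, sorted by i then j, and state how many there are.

count = 2; pairs: (0,2), (1,3)

α = atan 0.45 = 24.23°;  2α = 48.46°
n_0 = (-0.9917, -0.1284)
n_1 = (+0.1122, -0.9937)
n_2 = (+0.7944, +0.6075)
n_3 = (-0.0940, +0.9956)
  (0,1): δ = 90.94°  ·
  (0,2): δ = 30.03°  ✓
  (0,3): δ = 88.02°  ·
  (1,2): δ = 59.04°  ·
  (1,3): δ = 1.05°  ✓
  (2,3): δ = 122.01°  ·
antipodal pairs: 2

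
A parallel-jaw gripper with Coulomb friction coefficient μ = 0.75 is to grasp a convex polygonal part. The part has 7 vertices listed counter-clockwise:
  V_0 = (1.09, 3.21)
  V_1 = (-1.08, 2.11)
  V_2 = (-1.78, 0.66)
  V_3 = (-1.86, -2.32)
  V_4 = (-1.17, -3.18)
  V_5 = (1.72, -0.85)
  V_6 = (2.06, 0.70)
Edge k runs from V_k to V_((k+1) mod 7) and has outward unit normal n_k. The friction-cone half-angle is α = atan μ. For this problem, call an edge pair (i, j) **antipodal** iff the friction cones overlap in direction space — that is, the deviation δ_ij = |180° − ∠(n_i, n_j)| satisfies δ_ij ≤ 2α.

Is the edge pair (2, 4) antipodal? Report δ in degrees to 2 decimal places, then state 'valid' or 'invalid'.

α = atan 0.75 = 36.87°;  2α = 73.74°
edge 2: e_2 = (-0.08, -2.98);  n_2 = (-0.9996, +0.0268)
edge 4: e_4 = (+2.89, +2.33);  n_4 = (+0.6276, -0.7785)
∠(n_2, n_4) = 130.41°
δ = |180° − 130.41°| = 49.59°
49.59° ≤ 2α = 73.74°  →  valid

δ = 49.59°, valid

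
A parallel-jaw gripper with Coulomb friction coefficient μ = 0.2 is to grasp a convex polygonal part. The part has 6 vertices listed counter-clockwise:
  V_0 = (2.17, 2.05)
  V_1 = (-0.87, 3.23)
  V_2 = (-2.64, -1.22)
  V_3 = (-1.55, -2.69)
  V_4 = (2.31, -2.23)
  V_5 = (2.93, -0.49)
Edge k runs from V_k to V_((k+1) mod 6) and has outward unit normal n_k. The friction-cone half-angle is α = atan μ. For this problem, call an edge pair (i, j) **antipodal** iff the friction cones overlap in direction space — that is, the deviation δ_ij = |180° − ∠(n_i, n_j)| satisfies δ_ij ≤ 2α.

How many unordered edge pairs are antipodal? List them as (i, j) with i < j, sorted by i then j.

count = 2; pairs: (1,4), (2,5)

α = atan 0.2 = 11.31°;  2α = 22.62°
n_0 = (+0.3619, +0.9322)
n_1 = (-0.9292, +0.3696)
n_2 = (-0.8033, -0.5956)
n_3 = (+0.1183, -0.9930)
n_4 = (+0.9420, -0.3357)
n_5 = (+0.9580, +0.2867)
  (0,1): δ = 90.48°  ·
  (0,2): δ = 32.23°  ·
  (0,3): δ = 28.01°  ·
  (0,4): δ = 91.60°  ·
  (0,5): δ = 127.87°  ·
  (1,2): δ = 121.75°  ·
  (1,3): δ = 61.51°  ·
  (1,4): δ = 2.08°  ✓
  (1,5): δ = 38.35°  ·
  (2,3): δ = 119.76°  ·
  (2,4): δ = 56.17°  ·
  (2,5): δ = 19.90°  ✓
  (3,4): δ = 116.41°  ·
  (3,5): δ = 80.14°  ·
  (4,5): δ = 143.73°  ·
antipodal pairs: 2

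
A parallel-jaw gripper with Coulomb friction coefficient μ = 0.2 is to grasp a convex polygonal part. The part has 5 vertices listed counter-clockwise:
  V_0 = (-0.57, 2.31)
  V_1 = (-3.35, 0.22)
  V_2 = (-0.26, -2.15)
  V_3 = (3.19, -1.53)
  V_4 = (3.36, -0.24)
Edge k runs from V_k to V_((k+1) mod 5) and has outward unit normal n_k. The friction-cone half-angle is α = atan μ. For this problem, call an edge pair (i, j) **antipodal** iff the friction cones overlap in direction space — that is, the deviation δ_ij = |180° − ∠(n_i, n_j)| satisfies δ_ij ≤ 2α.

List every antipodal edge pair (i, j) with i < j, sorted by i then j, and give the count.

α = atan 0.2 = 11.31°;  2α = 22.62°
n_0 = (-0.6009, +0.7993)
n_1 = (-0.6086, -0.7935)
n_2 = (+0.1769, -0.9842)
n_3 = (+0.9914, -0.1307)
n_4 = (+0.5443, +0.8389)
  (0,1): δ = 74.42°  ·
  (0,2): δ = 26.75°  ·
  (0,3): δ = 45.56°  ·
  (0,4): δ = 110.09°  ·
  (1,2): δ = 132.32°  ·
  (1,3): δ = 60.02°  ·
  (1,4): δ = 4.51°  ✓
  (2,3): δ = 107.70°  ·
  (2,4): δ = 43.17°  ·
  (3,4): δ = 115.47°  ·
antipodal pairs: 1

count = 1; pairs: (1,4)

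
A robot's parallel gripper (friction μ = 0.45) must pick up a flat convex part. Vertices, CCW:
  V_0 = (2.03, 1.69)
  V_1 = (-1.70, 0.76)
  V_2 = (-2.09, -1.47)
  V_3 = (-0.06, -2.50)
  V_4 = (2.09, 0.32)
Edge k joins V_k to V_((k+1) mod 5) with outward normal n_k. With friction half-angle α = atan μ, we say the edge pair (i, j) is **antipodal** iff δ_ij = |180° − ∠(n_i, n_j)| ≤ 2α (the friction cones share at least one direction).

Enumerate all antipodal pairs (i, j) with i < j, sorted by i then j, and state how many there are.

count = 4; pairs: (0,2), (0,3), (1,3), (1,4)

α = atan 0.45 = 24.23°;  2α = 48.46°
n_0 = (-0.2419, +0.9703)
n_1 = (-0.9850, +0.1723)
n_2 = (-0.4525, -0.8918)
n_3 = (+0.7952, -0.6063)
n_4 = (+0.9990, +0.0438)
  (0,1): δ = 113.92°  ·
  (0,2): δ = 40.90°  ✓
  (0,3): δ = 38.68°  ✓
  (0,4): δ = 78.51°  ·
  (1,2): δ = 106.98°  ·
  (1,3): δ = 27.40°  ✓
  (1,4): δ = 12.43°  ✓
  (2,3): δ = 100.42°  ·
  (2,4): δ = 60.59°  ·
  (3,4): δ = 140.17°  ·
antipodal pairs: 4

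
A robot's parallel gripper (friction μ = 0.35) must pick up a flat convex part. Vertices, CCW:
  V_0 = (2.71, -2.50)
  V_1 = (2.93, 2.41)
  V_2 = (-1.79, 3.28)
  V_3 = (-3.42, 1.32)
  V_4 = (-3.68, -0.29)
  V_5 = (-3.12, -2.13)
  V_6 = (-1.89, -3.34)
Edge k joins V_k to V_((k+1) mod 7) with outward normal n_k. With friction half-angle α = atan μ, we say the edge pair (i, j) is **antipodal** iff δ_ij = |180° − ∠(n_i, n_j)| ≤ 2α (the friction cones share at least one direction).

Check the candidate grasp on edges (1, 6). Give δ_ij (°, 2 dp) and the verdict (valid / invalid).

δ = 20.79°, valid

α = atan 0.35 = 19.29°;  2α = 38.58°
edge 1: e_1 = (-4.72, +0.87);  n_1 = (+0.1813, +0.9834)
edge 6: e_6 = (+4.60, +0.84);  n_6 = (+0.1796, -0.9837)
∠(n_1, n_6) = 159.21°
δ = |180° − 159.21°| = 20.79°
20.79° ≤ 2α = 38.58°  →  valid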